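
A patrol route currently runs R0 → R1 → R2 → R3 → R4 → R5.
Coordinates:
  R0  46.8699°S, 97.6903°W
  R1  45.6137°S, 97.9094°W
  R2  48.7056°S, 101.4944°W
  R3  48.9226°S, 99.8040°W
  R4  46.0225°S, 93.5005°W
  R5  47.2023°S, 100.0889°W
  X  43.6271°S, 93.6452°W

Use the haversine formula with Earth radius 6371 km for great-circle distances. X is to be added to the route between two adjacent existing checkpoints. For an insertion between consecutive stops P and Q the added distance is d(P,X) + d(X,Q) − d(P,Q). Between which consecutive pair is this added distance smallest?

between R4 and R5

Added distance for inserting X between each consecutive pair:
R0–R1: 742.3 km
R1–R2: 792.0 km
R2–R3: 1455.3 km
R3–R4: 448.8 km
R4–R5: 387.5 km
Smallest added distance is 387.5 km, inserting between R4 and R5.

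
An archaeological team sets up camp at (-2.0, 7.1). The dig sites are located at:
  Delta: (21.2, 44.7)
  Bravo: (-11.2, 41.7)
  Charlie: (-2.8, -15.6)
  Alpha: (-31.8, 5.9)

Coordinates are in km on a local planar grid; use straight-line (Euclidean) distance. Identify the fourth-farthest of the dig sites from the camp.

Distances from the camp ((-2.0, 7.1)):
Delta: 44.2 km
Bravo: 35.8 km
Alpha: 29.8 km
Charlie: 22.7 km
The fourth-farthest is Charlie at 22.7 km.

Charlie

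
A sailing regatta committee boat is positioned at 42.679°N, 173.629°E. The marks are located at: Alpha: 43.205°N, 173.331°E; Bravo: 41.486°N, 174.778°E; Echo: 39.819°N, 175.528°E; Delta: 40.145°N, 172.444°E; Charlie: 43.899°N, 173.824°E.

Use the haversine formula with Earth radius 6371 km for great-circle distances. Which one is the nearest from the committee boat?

Distances from the committee boat (42.679°N, 173.629°E):
Alpha: 63.3 km
Charlie: 136.6 km
Bravo: 163.1 km
Delta: 298.6 km
Echo: 355.4 km
The nearest is Alpha at 63.3 km.

Alpha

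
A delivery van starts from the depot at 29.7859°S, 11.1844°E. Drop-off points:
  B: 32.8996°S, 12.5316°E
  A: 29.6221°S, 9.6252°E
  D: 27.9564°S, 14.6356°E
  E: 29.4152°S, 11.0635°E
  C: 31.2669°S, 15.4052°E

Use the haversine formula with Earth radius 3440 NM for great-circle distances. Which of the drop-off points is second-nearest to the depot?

A

Distances from the depot (29.7859°S, 11.1844°E):
E: 23.1 NM
A: 81.9 NM
B: 199.3 NM
D: 212.1 NM
C: 235.7 NM
The second-nearest is A at 81.9 NM.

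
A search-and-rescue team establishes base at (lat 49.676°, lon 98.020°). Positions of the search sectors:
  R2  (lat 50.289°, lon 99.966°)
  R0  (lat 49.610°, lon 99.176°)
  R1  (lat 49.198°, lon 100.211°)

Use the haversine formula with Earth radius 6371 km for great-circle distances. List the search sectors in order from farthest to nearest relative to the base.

Computing each great-circle distance from (lat 49.676°, lon 98.020°):
R1 (lat 49.198°, lon 100.211°): 167.1 km
R2 (lat 50.289°, lon 99.966°): 154.9 km
R0 (lat 49.610°, lon 99.176°): 83.6 km

R1, R2, R0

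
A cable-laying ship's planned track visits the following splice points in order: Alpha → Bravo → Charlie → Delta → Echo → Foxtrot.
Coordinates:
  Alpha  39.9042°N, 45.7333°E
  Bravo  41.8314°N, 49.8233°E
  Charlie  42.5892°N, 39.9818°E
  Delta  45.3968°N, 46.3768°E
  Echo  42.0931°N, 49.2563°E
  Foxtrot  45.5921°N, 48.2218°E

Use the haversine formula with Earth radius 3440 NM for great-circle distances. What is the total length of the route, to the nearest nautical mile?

1431 NM

Leg distances:
Alpha→Bravo: 218.8 NM  (cumulative 218.8 NM)
Bravo→Charlie: 439.8 NM  (cumulative 658.5 NM)
Charlie→Delta: 323.4 NM  (cumulative 982.0 NM)
Delta→Echo: 234.4 NM  (cumulative 1216.3 NM)
Echo→Foxtrot: 214.8 NM  (cumulative 1431.1 NM)
Total route length ≈ 1431 NM.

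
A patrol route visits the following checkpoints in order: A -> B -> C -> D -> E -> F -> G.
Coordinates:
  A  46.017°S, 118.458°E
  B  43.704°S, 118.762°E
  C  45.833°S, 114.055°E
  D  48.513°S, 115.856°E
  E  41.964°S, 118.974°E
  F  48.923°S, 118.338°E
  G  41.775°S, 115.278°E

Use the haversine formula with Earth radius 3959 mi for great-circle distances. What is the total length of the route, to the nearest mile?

Leg distances:
A→B: 160.5 mi  (cumulative 160.5 mi)
B→C: 273.7 mi  (cumulative 434.2 mi)
C→D: 203.6 mi  (cumulative 637.8 mi)
D→E: 477.2 mi  (cumulative 1115.0 mi)
E→F: 481.8 mi  (cumulative 1596.8 mi)
F→G: 515.7 mi  (cumulative 2112.5 mi)
Total route length ≈ 2112 mi.

2112 mi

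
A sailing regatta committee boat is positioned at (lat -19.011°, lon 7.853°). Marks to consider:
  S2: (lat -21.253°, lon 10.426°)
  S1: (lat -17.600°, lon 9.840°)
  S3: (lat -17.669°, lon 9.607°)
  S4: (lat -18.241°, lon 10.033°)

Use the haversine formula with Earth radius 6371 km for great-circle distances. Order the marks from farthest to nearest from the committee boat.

Computing each great-circle distance from (lat -19.011°, lon 7.853°):
S2 (lat -21.253°, lon 10.426°): 366.5 km
S1 (lat -17.600°, lon 9.840°): 261.9 km
S4 (lat -18.241°, lon 10.033°): 245.1 km
S3 (lat -17.669°, lon 9.607°): 237.8 km

S2, S1, S4, S3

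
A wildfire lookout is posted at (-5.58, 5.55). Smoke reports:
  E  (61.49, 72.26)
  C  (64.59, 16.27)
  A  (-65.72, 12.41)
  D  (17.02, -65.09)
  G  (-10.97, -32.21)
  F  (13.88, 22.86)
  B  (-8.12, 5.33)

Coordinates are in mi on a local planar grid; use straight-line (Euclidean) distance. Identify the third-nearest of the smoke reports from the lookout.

Distances from the lookout ((-5.58, 5.55)):
B: 2.5 mi
F: 26.0 mi
G: 38.1 mi
A: 60.5 mi
C: 71.0 mi
D: 74.2 mi
E: 94.6 mi
The third-nearest is G at 38.1 mi.

G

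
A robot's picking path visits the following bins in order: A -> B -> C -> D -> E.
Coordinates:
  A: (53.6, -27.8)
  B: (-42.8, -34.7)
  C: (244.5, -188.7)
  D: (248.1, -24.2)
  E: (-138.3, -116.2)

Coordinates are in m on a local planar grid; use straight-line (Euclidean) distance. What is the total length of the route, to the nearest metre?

Leg distances:
A→B: 96.6 m  (cumulative 96.6 m)
B→C: 326.0 m  (cumulative 422.6 m)
C→D: 164.5 m  (cumulative 587.2 m)
D→E: 397.2 m  (cumulative 984.4 m)
Total route length ≈ 984 m.

984 m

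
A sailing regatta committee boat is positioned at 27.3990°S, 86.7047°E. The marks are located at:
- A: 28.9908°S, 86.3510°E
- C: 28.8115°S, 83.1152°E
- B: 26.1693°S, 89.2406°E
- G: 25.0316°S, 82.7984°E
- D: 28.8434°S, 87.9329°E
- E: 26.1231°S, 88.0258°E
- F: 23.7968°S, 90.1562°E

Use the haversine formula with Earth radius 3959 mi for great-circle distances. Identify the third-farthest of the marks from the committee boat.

C

Distance to each, sorted:
F: 328.9 mi
G: 292.2 mi
C: 239.5 mi
B: 178.0 mi
D: 124.7 mi
E: 120.1 mi
A: 112.1 mi
The third-farthest is C at 239.5 mi.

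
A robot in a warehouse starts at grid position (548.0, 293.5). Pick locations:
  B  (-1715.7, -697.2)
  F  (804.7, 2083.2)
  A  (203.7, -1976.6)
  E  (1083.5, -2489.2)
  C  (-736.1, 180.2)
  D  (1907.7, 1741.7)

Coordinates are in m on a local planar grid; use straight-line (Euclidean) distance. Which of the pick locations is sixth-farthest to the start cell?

Distance to each, sorted:
E: 2833.8 m
B: 2471.0 m
A: 2296.1 m
D: 1986.5 m
F: 1808.0 m
C: 1289.1 m
The sixth-farthest is C at 1289.1 m.

C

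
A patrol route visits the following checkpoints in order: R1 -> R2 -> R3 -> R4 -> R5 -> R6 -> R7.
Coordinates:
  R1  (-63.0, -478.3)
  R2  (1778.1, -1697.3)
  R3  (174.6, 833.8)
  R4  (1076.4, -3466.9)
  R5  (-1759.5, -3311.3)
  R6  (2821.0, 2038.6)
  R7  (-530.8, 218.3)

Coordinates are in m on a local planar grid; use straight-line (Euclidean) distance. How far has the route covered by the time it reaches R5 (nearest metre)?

Leg distances:
R1→R2: 2208.1 m  (cumulative 2208.1 m)
R2→R3: 2996.3 m  (cumulative 5204.4 m)
R3→R4: 4394.2 m  (cumulative 9598.6 m)
R4→R5: 2840.2 m  (cumulative 12438.8 m)
Cumulative distance at R5 ≈ 12439 m.

12439 m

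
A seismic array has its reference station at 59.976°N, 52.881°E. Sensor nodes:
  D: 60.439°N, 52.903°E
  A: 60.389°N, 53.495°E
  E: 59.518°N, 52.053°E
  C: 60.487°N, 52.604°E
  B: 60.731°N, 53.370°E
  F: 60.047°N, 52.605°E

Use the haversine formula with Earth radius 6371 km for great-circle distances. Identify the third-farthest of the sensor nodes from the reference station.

Distance to each, sorted:
B: 88.2 km
E: 68.9 km
C: 58.8 km
A: 57.1 km
D: 51.5 km
F: 17.3 km
The third-farthest is C at 58.8 km.

C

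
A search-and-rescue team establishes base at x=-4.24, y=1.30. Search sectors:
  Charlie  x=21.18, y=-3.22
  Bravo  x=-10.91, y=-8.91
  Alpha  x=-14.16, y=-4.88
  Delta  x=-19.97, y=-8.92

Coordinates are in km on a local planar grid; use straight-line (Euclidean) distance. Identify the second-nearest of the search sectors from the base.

Distances from the base (x=-4.24, y=1.30):
Alpha: 11.7 km
Bravo: 12.2 km
Delta: 18.8 km
Charlie: 25.8 km
The second-nearest is Bravo at 12.2 km.

Bravo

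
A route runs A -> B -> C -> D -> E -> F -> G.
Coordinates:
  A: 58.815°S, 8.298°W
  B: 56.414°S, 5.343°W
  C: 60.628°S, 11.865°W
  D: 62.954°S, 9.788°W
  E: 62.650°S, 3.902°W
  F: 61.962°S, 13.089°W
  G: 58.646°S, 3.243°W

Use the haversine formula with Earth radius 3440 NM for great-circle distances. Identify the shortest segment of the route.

C–D

Leg distances:
A→B: 172.6 NM
B→C: 325.0 NM
C→D: 151.6 NM
D→E: 162.5 NM
E→F: 259.4 NM
F→G: 353.5 NM
The shortest leg is C–D at 151.6 NM.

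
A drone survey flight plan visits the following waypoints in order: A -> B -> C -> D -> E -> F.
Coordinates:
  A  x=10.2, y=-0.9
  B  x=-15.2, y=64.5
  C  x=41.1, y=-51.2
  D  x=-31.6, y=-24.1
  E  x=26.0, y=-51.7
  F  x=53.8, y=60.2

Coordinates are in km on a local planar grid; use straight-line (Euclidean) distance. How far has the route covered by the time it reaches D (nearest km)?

Leg distances:
A→B: 70.2 km  (cumulative 70.2 km)
B→C: 128.7 km  (cumulative 198.8 km)
C→D: 77.6 km  (cumulative 276.4 km)
Cumulative distance at D ≈ 276 km.

276 km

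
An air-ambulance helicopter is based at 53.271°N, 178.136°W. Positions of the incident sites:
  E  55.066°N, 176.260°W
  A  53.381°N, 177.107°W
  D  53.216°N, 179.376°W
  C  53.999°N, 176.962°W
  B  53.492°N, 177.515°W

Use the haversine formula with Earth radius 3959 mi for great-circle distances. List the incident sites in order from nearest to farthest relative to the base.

Distances from the base:
B 53.492°N, 177.515°W: 29.8 mi
A 53.381°N, 177.107°W: 43.1 mi
D 53.216°N, 179.376°W: 51.4 mi
C 53.999°N, 176.962°W: 69.6 mi
E 55.066°N, 176.260°W: 145.4 mi

B, A, D, C, E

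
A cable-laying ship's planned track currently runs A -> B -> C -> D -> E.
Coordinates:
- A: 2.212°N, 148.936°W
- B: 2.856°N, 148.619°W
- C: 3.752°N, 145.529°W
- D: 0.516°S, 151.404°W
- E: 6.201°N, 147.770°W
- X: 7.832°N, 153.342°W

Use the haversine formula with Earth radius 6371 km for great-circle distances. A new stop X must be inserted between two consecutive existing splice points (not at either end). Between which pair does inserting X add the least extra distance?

between D and E

Added distance for inserting X between each consecutive pair:
A–B: 1474.2 km
B–C: 1380.0 km
C–D: 1121.7 km
D–E: 745.0 km
Smallest added distance is 745.0 km, inserting between D and E.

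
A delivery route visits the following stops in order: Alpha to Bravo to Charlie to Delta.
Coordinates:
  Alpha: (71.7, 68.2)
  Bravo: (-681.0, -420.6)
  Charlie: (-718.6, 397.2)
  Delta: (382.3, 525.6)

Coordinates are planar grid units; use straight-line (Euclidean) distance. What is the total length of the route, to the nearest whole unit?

Leg distances:
Alpha→Bravo: 897.5  (cumulative 897.5)
Bravo→Charlie: 818.7  (cumulative 1716.2)
Charlie→Delta: 1108.4  (cumulative 2824.5)
Total route length ≈ 2825.

2825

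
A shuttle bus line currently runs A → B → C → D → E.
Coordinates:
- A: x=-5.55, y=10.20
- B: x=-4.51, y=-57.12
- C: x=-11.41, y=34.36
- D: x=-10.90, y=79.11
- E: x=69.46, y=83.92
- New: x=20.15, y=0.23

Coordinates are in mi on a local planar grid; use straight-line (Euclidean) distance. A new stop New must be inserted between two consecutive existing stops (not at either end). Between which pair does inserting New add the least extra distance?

Added distance for inserting New between each consecutive pair:
A–B: 22.7 mi
B–C: 17.2 mi
C–D: 86.5 mi
D–E: 101.4 mi
Smallest added distance is 17.2 mi, inserting between B and C.

between B and C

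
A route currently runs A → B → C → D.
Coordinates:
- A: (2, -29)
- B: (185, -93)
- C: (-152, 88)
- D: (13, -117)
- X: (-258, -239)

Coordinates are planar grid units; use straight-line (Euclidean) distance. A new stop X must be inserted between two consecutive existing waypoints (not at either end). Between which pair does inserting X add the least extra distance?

Added distance for inserting X between each consecutive pair:
A–B: 606.8
B–C: 427.7
C–D: 377.8
Smallest added distance is 377.8, inserting between C and D.

between C and D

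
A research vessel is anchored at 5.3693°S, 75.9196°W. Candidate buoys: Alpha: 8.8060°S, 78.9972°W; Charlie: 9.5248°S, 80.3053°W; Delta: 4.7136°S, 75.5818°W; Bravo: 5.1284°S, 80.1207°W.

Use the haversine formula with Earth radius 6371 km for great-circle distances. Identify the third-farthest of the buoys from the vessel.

Bravo

Distance to each, sorted:
Charlie: 668.7 km
Alpha: 511.2 km
Bravo: 466.0 km
Delta: 82.0 km
The third-farthest is Bravo at 466.0 km.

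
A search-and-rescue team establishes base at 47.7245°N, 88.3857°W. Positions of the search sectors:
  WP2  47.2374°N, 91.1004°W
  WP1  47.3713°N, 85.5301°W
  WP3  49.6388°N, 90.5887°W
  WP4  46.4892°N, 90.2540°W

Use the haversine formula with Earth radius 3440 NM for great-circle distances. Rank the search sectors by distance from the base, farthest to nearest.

WP3, WP1, WP2, WP4

Distances from the base:
WP3 49.6388°N, 90.5887°W: 144.3 NM
WP1 47.3713°N, 85.5301°W: 117.6 NM
WP2 47.2374°N, 91.1004°W: 114.0 NM
WP4 46.4892°N, 90.2540°W: 106.4 NM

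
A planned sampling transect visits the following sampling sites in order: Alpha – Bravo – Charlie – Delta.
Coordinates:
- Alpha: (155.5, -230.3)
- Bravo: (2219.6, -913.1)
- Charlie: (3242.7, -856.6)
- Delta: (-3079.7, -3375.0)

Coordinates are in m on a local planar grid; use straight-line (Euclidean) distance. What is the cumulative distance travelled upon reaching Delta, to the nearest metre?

Leg distances:
Alpha→Bravo: 2174.1 m  (cumulative 2174.1 m)
Bravo→Charlie: 1024.7 m  (cumulative 3198.8 m)
Charlie→Delta: 6805.5 m  (cumulative 10004.3 m)
Cumulative distance at Delta ≈ 10004 m.

10004 m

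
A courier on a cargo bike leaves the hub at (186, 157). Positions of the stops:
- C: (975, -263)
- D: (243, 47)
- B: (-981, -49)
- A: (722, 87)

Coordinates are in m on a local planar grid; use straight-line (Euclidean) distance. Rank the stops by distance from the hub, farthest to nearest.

B, C, A, D

Distances from the hub:
B (-981, -49): 1185.0 m
C (975, -263): 893.8 m
A (722, 87): 540.6 m
D (243, 47): 123.9 m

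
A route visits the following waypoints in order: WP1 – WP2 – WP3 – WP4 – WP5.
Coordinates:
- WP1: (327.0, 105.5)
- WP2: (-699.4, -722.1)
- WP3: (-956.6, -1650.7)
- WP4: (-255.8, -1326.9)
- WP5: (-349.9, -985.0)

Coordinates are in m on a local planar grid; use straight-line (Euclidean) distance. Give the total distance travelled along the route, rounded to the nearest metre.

Leg distances:
WP1→WP2: 1318.5 m  (cumulative 1318.5 m)
WP2→WP3: 963.6 m  (cumulative 2282.1 m)
WP3→WP4: 772.0 m  (cumulative 3054.0 m)
WP4→WP5: 354.6 m  (cumulative 3408.7 m)
Total route length ≈ 3409 m.

3409 m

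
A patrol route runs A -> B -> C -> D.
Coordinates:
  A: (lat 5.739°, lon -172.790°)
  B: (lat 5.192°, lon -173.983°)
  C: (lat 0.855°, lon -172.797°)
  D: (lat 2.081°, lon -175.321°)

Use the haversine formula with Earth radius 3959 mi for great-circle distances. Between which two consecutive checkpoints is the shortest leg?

A–B

Leg distances:
A→B: 90.3 mi
B→C: 310.6 mi
C→D: 193.8 mi
The shortest leg is A–B at 90.3 mi.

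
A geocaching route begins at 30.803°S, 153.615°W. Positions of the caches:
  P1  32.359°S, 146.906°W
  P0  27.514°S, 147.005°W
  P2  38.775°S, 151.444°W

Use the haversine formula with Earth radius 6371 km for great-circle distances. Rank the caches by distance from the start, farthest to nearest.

Computing each great-circle distance from 30.803°S, 153.615°W:
P2 38.775°S, 151.444°W: 908.3 km
P0 27.514°S, 147.005°W: 738.5 km
P1 32.359°S, 146.906°W: 658.5 km

P2, P0, P1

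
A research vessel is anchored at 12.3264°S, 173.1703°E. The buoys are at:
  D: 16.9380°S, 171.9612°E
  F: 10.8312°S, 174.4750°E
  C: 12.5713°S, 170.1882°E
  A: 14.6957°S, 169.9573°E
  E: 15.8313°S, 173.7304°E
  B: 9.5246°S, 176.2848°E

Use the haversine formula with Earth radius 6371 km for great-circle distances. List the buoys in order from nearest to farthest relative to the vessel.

F, C, E, A, B, D

Distances from the vessel:
F 10.8312°S, 174.4750°E: 218.7 km
C 12.5713°S, 170.1882°E: 324.9 km
E 15.8313°S, 173.7304°E: 394.4 km
A 14.6957°S, 169.9573°E: 436.0 km
B 9.5246°S, 176.2848°E: 461.2 km
D 16.9380°S, 171.9612°E: 529.0 km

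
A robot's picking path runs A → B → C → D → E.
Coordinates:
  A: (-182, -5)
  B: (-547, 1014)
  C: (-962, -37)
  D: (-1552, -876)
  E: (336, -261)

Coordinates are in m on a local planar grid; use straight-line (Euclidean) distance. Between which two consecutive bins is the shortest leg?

C–D

Leg distances:
A→B: 1082.4 m
B→C: 1130.0 m
C→D: 1025.7 m
D→E: 1985.6 m
The shortest leg is C–D at 1025.7 m.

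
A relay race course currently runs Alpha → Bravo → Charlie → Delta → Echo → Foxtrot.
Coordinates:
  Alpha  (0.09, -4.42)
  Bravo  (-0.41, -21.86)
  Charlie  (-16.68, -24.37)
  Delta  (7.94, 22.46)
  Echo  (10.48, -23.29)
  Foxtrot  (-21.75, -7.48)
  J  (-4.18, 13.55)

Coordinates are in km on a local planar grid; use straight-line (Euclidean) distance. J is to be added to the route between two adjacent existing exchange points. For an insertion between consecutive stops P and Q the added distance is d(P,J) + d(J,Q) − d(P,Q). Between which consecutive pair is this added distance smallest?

Added distance for inserting J between each consecutive pair:
Alpha–Bravo: 36.6 km
Bravo–Charlie: 59.1 km
Charlie–Delta: 2.1 km
Delta–Echo: 8.9 km
Echo–Foxtrot: 31.2 km
Smallest added distance is 2.1 km, inserting between Charlie and Delta.

between Charlie and Delta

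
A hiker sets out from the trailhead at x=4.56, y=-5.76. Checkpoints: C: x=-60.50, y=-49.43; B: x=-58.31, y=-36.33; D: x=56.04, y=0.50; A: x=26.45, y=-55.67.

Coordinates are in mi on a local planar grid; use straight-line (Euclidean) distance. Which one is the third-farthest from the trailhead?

A

Distance to each, sorted:
C: 78.4 mi
B: 69.9 mi
A: 54.5 mi
D: 51.9 mi
The third-farthest is A at 54.5 mi.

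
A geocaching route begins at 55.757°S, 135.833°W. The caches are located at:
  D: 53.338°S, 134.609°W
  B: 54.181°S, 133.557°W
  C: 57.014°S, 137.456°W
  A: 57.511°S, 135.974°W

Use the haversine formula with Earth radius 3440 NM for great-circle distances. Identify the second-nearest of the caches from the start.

A

Distance to each, sorted:
C: 92.8 NM
A: 105.4 NM
B: 122.9 NM
D: 151.4 NM
The second-nearest is A at 105.4 NM.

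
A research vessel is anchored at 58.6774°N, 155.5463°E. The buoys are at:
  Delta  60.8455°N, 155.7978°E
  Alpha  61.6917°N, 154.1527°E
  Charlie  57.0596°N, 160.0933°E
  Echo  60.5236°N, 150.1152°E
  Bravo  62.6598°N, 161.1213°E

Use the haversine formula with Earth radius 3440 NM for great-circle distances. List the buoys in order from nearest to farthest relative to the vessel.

Delta, Charlie, Alpha, Echo, Bravo

Distance from the vessel at 58.6774°N, 155.5463°E to each:
Delta 60.8455°N, 155.7978°E: 130.4 NM
Charlie 57.0596°N, 160.0933°E: 174.6 NM
Alpha 61.6917°N, 154.1527°E: 185.7 NM
Echo 60.5236°N, 150.1152°E: 198.7 NM
Bravo 62.6598°N, 161.1213°E: 289.7 NM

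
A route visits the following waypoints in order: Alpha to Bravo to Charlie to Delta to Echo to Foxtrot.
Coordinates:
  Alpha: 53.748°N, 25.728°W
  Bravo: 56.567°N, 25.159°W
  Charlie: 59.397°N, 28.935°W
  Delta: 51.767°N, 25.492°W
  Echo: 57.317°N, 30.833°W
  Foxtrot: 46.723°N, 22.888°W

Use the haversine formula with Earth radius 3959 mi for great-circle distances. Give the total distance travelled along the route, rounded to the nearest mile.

Leg distances:
Alpha→Bravo: 196.1 mi  (cumulative 196.1 mi)
Bravo→Charlie: 239.4 mi  (cumulative 435.5 mi)
Charlie→Delta: 543.9 mi  (cumulative 979.4 mi)
Delta→Echo: 438.9 mi  (cumulative 1418.3 mi)
Echo→Foxtrot: 804.9 mi  (cumulative 2223.3 mi)
Total route length ≈ 2223 mi.

2223 mi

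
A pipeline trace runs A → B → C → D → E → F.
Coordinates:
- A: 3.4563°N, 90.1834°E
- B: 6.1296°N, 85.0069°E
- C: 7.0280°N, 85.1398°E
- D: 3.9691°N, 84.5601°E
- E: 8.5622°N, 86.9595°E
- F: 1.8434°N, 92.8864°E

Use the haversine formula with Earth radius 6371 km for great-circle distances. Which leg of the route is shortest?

Leg distances:
A→B: 646.0 km
B→C: 101.0 km
C→D: 346.1 km
D→E: 575.4 km
E→F: 994.2 km
The shortest leg is B–C at 101.0 km.

B–C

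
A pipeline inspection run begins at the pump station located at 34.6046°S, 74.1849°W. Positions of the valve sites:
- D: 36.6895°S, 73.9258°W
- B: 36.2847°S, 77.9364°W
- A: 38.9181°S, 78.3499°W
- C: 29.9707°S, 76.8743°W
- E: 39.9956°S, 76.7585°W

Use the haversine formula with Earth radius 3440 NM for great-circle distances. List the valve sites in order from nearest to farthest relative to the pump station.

Distance from the pump station at 34.6046°S, 74.1849°W to each:
D 36.6895°S, 73.9258°W: 125.8 NM
B 36.2847°S, 77.9364°W: 209.4 NM
C 29.9707°S, 76.8743°W: 309.9 NM
A 38.9181°S, 78.3499°W: 327.3 NM
E 39.9956°S, 76.7585°W: 346.2 NM

D, B, C, A, E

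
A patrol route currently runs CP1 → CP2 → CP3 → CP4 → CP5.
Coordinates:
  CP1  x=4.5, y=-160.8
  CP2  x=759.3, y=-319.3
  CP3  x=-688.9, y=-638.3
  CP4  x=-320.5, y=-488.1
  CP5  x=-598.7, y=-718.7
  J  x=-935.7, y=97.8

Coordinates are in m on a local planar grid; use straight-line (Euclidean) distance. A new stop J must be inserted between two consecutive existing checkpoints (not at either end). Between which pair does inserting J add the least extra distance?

Added distance for inserting J between each consecutive pair:
CP1–CP2: 1949.4 m
CP2–CP3: 1039.0 m
CP3–CP4: 1228.1 m
CP4–CP5: 1371.5 m
Smallest added distance is 1039.0 m, inserting between CP2 and CP3.

between CP2 and CP3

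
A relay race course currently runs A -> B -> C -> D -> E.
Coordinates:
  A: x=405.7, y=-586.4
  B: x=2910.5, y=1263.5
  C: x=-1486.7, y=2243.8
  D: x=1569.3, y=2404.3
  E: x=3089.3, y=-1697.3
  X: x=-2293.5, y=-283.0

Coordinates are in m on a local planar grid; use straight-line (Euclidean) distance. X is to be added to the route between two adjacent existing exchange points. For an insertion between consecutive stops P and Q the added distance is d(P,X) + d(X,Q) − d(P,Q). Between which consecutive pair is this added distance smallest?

Added distance for inserting X between each consecutive pair:
A–B: 5031.3 m
B–C: 3576.3 m
C–D: 4297.9 m
D–E: 5896.9 m
Smallest added distance is 3576.3 m, inserting between B and C.

between B and C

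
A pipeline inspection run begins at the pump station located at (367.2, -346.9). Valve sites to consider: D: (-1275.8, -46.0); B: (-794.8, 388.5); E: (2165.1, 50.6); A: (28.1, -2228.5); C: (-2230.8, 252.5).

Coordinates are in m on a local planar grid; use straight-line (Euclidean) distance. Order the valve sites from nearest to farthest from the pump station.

B, D, E, A, C

Distances from the pump station:
B (-794.8, 388.5): 1375.2 m
D (-1275.8, -46.0): 1670.3 m
E (2165.1, 50.6): 1841.3 m
A (28.1, -2228.5): 1911.9 m
C (-2230.8, 252.5): 2666.2 m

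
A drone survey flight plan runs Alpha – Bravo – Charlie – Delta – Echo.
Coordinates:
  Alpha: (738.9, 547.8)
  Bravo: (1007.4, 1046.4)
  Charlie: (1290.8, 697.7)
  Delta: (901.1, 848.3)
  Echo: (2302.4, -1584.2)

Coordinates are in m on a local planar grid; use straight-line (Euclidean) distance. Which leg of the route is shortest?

Charlie–Delta

Leg distances:
Alpha→Bravo: 566.3 m
Bravo→Charlie: 449.3 m
Charlie→Delta: 417.8 m
Delta→Echo: 2807.3 m
The shortest leg is Charlie–Delta at 417.8 m.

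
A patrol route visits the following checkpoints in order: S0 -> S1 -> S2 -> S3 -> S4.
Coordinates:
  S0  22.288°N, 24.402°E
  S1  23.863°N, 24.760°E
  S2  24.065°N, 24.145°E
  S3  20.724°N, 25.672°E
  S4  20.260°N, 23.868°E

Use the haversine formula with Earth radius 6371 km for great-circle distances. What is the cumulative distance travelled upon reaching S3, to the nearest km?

649 km

Leg distances:
S0→S1: 178.9 km  (cumulative 178.9 km)
S1→S2: 66.4 km  (cumulative 245.3 km)
S2→S3: 403.3 km  (cumulative 648.6 km)
Cumulative distance at S3 ≈ 649 km.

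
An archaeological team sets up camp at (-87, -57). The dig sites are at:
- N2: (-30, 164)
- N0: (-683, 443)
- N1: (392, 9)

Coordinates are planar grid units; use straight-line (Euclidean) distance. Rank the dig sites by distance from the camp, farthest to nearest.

N0, N1, N2

Computing each straight-line distance from (-87, -57):
N0 (-683, 443): 778.0
N1 (392, 9): 483.5
N2 (-30, 164): 228.2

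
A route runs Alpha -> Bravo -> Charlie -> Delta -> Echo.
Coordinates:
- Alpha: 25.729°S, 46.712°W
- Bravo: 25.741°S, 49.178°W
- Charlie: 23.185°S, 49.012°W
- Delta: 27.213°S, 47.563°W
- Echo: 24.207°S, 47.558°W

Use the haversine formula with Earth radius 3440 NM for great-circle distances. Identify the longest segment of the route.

Leg distances:
Alpha→Bravo: 133.4 NM
Bravo→Charlie: 153.7 NM
Charlie→Delta: 254.3 NM
Delta→Echo: 180.5 NM
The longest leg is Charlie–Delta at 254.3 NM.

Charlie–Delta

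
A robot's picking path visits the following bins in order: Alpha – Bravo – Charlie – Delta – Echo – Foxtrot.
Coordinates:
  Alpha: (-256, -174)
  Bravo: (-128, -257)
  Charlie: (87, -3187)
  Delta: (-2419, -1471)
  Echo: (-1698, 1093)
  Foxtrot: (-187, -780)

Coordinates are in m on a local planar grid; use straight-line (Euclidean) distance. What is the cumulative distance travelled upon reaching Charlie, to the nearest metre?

Leg distances:
Alpha→Bravo: 152.6 m  (cumulative 152.6 m)
Bravo→Charlie: 2937.9 m  (cumulative 3090.4 m)
Cumulative distance at Charlie ≈ 3090 m.

3090 m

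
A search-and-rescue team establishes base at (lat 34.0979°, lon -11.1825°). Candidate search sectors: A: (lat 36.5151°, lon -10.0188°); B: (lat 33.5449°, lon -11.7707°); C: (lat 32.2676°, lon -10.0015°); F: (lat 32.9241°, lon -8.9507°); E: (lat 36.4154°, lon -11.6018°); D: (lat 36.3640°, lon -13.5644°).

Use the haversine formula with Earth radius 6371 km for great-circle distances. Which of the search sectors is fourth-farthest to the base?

F

Distance to each, sorted:
D: 332.1 km
A: 288.8 km
E: 260.5 km
F: 244.6 km
C: 231.3 km
B: 82.1 km
The fourth-farthest is F at 244.6 km.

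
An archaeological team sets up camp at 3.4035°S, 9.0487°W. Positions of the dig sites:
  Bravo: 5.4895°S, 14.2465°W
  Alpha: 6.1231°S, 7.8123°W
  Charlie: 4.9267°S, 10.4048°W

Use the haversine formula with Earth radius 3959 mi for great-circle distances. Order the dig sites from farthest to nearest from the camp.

Bravo, Alpha, Charlie

Distance from the camp at 3.4035°S, 9.0487°W to each:
Bravo 5.4895°S, 14.2465°W: 386.0 mi
Alpha 6.1231°S, 7.8123°W: 206.3 mi
Charlie 4.9267°S, 10.4048°W: 140.8 mi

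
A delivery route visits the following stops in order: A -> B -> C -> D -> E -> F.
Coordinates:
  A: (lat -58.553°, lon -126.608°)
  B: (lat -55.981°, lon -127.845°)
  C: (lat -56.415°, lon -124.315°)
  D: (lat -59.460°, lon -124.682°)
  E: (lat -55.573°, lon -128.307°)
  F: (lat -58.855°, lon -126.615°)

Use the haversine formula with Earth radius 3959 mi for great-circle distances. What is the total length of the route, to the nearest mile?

Leg distances:
A→B: 183.6 mi  (cumulative 183.6 mi)
B→C: 139.0 mi  (cumulative 322.6 mi)
C→D: 210.8 mi  (cumulative 533.4 mi)
D→E: 300.3 mi  (cumulative 833.7 mi)
E→F: 235.4 mi  (cumulative 1069.1 mi)
Total route length ≈ 1069 mi.

1069 mi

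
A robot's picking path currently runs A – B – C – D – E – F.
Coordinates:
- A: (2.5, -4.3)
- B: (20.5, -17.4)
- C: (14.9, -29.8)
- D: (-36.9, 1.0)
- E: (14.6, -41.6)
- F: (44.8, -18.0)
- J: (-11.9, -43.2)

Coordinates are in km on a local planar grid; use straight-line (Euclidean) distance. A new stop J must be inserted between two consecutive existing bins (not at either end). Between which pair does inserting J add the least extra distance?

between D and E

Added distance for inserting J between each consecutive pair:
A–B: 60.6 km
B–C: 57.8 km
C–D: 20.5 km
D–E: 10.5 km
E–F: 50.3 km
Smallest added distance is 10.5 km, inserting between D and E.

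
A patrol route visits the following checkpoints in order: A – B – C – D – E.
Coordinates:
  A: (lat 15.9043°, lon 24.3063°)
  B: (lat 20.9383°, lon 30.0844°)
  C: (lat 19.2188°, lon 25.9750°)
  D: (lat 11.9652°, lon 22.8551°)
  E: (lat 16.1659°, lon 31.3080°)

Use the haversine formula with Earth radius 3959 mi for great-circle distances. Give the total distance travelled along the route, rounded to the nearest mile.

1985 mi

Leg distances:
A→B: 514.1 mi  (cumulative 514.1 mi)
B→C: 291.9 mi  (cumulative 806.1 mi)
C→D: 542.5 mi  (cumulative 1348.5 mi)
D→E: 636.4 mi  (cumulative 1985.0 mi)
Total route length ≈ 1985 mi.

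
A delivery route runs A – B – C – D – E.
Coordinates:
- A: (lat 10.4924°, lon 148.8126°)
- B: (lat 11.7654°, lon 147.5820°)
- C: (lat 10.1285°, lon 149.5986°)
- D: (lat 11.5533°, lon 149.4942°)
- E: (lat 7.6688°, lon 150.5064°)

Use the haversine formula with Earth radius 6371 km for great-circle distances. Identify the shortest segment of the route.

C–D

Leg distances:
A→B: 195.1 km
B→C: 285.6 km
C→D: 158.8 km
D→E: 446.0 km
The shortest leg is C–D at 158.8 km.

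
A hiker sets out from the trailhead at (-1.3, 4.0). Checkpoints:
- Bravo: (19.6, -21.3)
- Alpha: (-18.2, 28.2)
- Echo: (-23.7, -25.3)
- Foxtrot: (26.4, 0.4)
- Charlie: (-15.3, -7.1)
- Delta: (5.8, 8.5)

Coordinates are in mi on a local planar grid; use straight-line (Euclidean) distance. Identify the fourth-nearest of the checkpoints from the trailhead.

Distances from the trailhead ((-1.3, 4.0)):
Delta: 8.4 mi
Charlie: 17.9 mi
Foxtrot: 27.9 mi
Alpha: 29.5 mi
Bravo: 32.8 mi
Echo: 36.9 mi
The fourth-nearest is Alpha at 29.5 mi.

Alpha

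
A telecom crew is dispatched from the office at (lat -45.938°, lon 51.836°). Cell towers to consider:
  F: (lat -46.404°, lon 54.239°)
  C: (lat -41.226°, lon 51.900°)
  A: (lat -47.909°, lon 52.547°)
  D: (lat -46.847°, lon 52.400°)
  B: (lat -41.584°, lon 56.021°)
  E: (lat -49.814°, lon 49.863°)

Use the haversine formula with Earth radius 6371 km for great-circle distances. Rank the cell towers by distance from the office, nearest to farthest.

Distance from the office at (lat -45.938°, lon 51.836°) to each:
D (lat -46.847°, lon 52.400°): 109.9 km
F (lat -46.404°, lon 54.239°): 192.1 km
A (lat -47.909°, lon 52.547°): 225.7 km
E (lat -49.814°, lon 49.863°): 455.4 km
C (lat -41.226°, lon 51.900°): 524.0 km
B (lat -41.584°, lon 56.021°): 589.2 km

D, F, A, E, C, B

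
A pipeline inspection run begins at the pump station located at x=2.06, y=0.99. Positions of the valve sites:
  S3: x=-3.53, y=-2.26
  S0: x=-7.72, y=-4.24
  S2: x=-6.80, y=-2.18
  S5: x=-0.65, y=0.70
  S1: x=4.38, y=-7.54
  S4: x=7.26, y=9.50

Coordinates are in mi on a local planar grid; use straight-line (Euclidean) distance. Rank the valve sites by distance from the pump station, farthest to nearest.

Distances from the pump station:
S0 x=-7.72, y=-4.24: 11.1 mi
S4 x=7.26, y=9.50: 10.0 mi
S2 x=-6.80, y=-2.18: 9.4 mi
S1 x=4.38, y=-7.54: 8.8 mi
S3 x=-3.53, y=-2.26: 6.5 mi
S5 x=-0.65, y=0.70: 2.7 mi

S0, S4, S2, S1, S3, S5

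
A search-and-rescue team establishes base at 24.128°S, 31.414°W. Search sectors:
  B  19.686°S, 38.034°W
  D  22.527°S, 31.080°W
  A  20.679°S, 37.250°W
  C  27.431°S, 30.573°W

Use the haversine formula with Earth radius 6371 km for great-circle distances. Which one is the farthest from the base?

Distances from the base (24.128°S, 31.414°W):
B: 842.6 km
A: 711.9 km
C: 376.8 km
D: 181.3 km
The farthest is B at 842.6 km.

B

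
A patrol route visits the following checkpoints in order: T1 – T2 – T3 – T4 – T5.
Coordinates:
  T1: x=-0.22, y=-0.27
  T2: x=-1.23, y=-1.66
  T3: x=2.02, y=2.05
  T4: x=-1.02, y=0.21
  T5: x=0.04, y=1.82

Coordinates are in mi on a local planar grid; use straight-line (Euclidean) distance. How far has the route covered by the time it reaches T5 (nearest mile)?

Leg distances:
T1→T2: 1.7 mi  (cumulative 1.7 mi)
T2→T3: 4.9 mi  (cumulative 6.7 mi)
T3→T4: 3.6 mi  (cumulative 10.2 mi)
T4→T5: 1.9 mi  (cumulative 12.1 mi)
Cumulative distance at T5 ≈ 12 mi.

12 mi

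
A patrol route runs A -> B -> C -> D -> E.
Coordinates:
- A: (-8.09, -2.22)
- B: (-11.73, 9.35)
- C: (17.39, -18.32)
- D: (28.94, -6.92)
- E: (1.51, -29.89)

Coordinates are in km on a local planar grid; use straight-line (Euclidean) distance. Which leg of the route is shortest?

A–B

Leg distances:
A→B: 12.1 km
B→C: 40.2 km
C→D: 16.2 km
D→E: 35.8 km
The shortest leg is A–B at 12.1 km.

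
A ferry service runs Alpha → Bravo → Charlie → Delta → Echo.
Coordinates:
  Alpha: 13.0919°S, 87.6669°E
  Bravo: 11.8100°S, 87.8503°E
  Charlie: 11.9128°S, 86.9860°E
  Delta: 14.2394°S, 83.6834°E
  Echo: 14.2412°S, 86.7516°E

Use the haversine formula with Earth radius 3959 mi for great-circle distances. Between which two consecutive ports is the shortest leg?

Leg distances:
Alpha→Bravo: 89.4 mi
Bravo→Charlie: 58.9 mi
Charlie→Delta: 274.3 mi
Delta→Echo: 205.5 mi
The shortest leg is Bravo–Charlie at 58.9 mi.

Bravo–Charlie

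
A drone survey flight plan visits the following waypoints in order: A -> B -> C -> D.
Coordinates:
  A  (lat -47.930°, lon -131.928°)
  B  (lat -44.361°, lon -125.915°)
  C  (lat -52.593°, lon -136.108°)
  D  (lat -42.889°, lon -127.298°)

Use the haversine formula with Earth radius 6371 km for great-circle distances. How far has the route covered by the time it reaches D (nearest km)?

3054 km

Leg distances:
A→B: 609.7 km  (cumulative 609.7 km)
B→C: 1181.9 km  (cumulative 1791.6 km)
C→D: 1262.2 km  (cumulative 3053.7 km)
Cumulative distance at D ≈ 3054 km.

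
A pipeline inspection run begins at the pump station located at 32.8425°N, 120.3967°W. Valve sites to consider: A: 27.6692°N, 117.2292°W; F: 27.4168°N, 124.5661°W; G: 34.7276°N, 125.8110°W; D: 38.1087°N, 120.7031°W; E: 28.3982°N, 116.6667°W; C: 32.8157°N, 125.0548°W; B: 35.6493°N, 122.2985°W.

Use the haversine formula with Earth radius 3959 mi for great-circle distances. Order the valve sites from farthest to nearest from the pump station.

Computing each great-circle distance from 32.8425°N, 120.3967°W:
F 27.4168°N, 124.5661°W: 450.0 mi
A 27.6692°N, 117.2292°W: 404.3 mi
E 28.3982°N, 116.6667°W: 378.7 mi
D 38.1087°N, 120.7031°W: 364.3 mi
G 34.7276°N, 125.8110°W: 337.1 mi
C 32.8157°N, 125.0548°W: 270.4 mi
B 35.6493°N, 122.2985°W: 222.3 mi

F, A, E, D, G, C, B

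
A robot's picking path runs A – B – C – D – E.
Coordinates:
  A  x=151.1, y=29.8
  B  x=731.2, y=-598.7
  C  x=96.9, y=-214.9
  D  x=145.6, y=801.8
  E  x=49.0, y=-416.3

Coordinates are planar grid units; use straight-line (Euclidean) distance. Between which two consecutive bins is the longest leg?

D–E

Leg distances:
A→B: 855.3
B→C: 741.4
C→D: 1017.9
D→E: 1221.9
The longest leg is D–E at 1221.9.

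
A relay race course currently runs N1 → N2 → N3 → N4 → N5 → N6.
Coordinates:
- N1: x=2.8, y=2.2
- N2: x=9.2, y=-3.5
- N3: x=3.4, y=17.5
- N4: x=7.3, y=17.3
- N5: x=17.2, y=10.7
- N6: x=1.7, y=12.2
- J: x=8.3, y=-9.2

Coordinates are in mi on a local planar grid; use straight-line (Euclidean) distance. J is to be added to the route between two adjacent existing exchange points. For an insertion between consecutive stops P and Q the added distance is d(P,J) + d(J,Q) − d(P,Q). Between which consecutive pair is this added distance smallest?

between N1 and N2

Added distance for inserting J between each consecutive pair:
N1–N2: 9.9 mi
N2–N3: 11.1 mi
N3–N4: 49.8 mi
N4–N5: 36.4 mi
N5–N6: 28.6 mi
Smallest added distance is 9.9 mi, inserting between N1 and N2.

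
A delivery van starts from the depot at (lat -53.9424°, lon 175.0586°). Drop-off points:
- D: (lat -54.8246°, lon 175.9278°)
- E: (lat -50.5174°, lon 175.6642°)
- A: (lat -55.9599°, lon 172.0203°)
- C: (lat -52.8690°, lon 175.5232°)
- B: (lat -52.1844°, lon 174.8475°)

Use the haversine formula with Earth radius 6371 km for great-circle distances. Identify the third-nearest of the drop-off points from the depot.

B

Distance to each, sorted:
D: 113.1 km
C: 123.3 km
B: 196.0 km
A: 296.5 km
E: 383.1 km
The third-nearest is B at 196.0 km.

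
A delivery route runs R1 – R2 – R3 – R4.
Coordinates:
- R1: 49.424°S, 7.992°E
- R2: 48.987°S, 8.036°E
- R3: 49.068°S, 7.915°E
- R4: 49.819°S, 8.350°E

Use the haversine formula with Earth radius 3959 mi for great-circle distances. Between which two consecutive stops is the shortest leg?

Leg distances:
R1→R2: 30.3 mi
R2→R3: 7.8 mi
R3→R4: 55.5 mi
The shortest leg is R2–R3 at 7.8 mi.

R2–R3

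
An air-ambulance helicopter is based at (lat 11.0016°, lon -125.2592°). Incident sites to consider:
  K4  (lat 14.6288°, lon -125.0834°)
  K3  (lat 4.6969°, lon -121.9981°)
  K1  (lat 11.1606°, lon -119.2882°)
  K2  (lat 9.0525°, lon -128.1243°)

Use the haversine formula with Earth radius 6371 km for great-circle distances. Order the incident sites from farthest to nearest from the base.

K3, K1, K4, K2

Distances from the base:
K3 (lat 4.6969°, lon -121.9981°): 787.6 km
K1 (lat 11.1606°, lon -119.2882°): 651.8 km
K4 (lat 14.6288°, lon -125.0834°): 403.8 km
K2 (lat 9.0525°, lon -128.1243°): 381.3 km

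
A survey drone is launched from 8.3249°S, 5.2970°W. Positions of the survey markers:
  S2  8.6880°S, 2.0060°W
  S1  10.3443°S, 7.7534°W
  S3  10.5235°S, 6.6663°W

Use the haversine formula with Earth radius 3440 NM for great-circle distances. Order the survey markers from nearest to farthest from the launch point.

Computing each great-circle distance from 8.3249°S, 5.2970°W:
S3 10.5235°S, 6.6663°W: 154.9 NM
S1 10.3443°S, 7.7534°W: 189.4 NM
S2 8.6880°S, 2.0060°W: 196.6 NM

S3, S1, S2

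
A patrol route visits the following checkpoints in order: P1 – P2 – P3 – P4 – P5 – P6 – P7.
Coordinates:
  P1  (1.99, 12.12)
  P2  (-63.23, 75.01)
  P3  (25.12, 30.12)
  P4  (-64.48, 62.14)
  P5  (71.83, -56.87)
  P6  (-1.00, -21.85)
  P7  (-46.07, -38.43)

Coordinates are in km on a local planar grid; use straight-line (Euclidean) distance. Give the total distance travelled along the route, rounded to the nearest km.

Leg distances:
P1→P2: 90.6 km  (cumulative 90.6 km)
P2→P3: 99.1 km  (cumulative 189.7 km)
P3→P4: 95.1 km  (cumulative 284.9 km)
P4→P5: 181.0 km  (cumulative 465.8 km)
P5→P6: 80.8 km  (cumulative 546.6 km)
P6→P7: 48.0 km  (cumulative 594.6 km)
Total route length ≈ 595 km.

595 km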